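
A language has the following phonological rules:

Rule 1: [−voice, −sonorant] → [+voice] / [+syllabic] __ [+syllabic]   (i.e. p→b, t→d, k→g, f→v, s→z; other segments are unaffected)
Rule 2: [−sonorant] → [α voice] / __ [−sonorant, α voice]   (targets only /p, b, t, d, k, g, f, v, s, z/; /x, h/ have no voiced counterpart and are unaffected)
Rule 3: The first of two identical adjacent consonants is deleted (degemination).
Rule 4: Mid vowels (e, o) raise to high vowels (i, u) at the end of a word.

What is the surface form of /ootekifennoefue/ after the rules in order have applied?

Rule 1 (intervocalic voicing): /t/ is a voiceless obstruent between vowels /o/ and /e/, so it voices to [d]. /k/ is a voiceless obstruent between vowels /e/ and /i/, so it voices to [g]. /f/ is a voiceless obstruent between vowels /i/ and /e/, so it voices to [v]. /f/ is a voiceless obstruent between vowels /e/ and /u/, so it voices to [v]. /ootekifennoefue/ → oodegivennoevue.
Rule 2 (regressive voicing assimilation): no segment meets the environment; /oodegivennoevue/ is unchanged.
Rule 3 (degemination): /nn/ is a geminate; the first /n/ deletes. /oodegivennoevue/ → oodegivenoevue.
Rule 4 (final vowel raising): /e/ is a mid vowel in word-final position, so it raises to [i]. /oodegivenoevue/ → oodegivenoevui.

oodegivenoevui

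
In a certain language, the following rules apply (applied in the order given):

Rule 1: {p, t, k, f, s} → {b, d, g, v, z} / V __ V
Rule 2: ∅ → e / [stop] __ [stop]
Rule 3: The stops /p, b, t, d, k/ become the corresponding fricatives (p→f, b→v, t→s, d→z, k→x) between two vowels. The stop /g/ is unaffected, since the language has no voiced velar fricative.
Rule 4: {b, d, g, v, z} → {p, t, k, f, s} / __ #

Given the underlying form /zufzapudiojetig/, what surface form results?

zufzavuziojezik

Rule 1 (intervocalic voicing): /p/ is a voiceless obstruent between vowels /a/ and /u/, so it voices to [b]. /t/ is a voiceless obstruent between vowels /e/ and /i/, so it voices to [d]. /zufzapudiojetig/ → zufzabudiojedig.
Rule 2 (stop-cluster e-epenthesis): no segment meets the environment; /zufzabudiojedig/ is unchanged.
Rule 3 (intervocalic spirantization): /b/ is a stop between vowels /a/ and /u/, so it spirantizes to the fricative [v]. /d/ is a stop between vowels /u/ and /i/, so it spirantizes to the fricative [z]. /d/ is a stop between vowels /e/ and /i/, so it spirantizes to the fricative [z]. /zufzabudiojedig/ → zufzavuziojezig.
Rule 4 (final devoicing): /g/ is a voiced obstruent in word-final position, so it devoices to [k]. /zufzavuziojezig/ → zufzavuziojezik.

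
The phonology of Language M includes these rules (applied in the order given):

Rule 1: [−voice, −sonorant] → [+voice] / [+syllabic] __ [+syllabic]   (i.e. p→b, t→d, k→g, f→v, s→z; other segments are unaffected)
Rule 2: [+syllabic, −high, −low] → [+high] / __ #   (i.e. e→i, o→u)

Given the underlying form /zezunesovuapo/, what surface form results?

zezunezovuabu

Rule 1 (intervocalic voicing): /s/ is a voiceless obstruent between vowels /e/ and /o/, so it voices to [z]. /p/ is a voiceless obstruent between vowels /a/ and /o/, so it voices to [b]. /zezunesovuapo/ → zezunezovuabo.
Rule 2 (final vowel raising): /o/ is a mid vowel in word-final position, so it raises to [u]. /zezunezovuabo/ → zezunezovuabu.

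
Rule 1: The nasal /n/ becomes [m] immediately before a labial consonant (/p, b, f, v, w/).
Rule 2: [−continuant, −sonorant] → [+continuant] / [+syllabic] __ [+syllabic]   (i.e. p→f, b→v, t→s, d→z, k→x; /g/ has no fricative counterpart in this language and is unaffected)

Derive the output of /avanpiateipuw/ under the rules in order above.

Rule 1 (nasal place assimilation): /n/ precedes the labial consonant /p/, so it assimilates in place to [m]. /avanpiateipuw/ → avampiateipuw.
Rule 2 (intervocalic spirantization): /t/ is a stop between vowels /a/ and /e/, so it spirantizes to the fricative [s]. /p/ is a stop between vowels /i/ and /u/, so it spirantizes to the fricative [f]. /avampiateipuw/ → avampiaseifuw.

avampiaseifuw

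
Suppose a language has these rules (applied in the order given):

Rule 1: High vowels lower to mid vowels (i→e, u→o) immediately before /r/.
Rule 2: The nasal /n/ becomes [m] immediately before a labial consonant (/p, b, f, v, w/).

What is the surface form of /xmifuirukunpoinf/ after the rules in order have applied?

Rule 1 (pre-rhotic lowering): /i/ is a high vowel immediately before /r/, so it lowers to [e]. /xmifuirukunpoinf/ → xmifuerukunpoinf.
Rule 2 (nasal place assimilation): /n/ precedes the labial consonant /p/, so it assimilates in place to [m]. /n/ precedes the labial consonant /f/, so it assimilates in place to [m]. /xmifuerukunpoinf/ → xmifuerukumpoimf.

xmifuerukumpoimf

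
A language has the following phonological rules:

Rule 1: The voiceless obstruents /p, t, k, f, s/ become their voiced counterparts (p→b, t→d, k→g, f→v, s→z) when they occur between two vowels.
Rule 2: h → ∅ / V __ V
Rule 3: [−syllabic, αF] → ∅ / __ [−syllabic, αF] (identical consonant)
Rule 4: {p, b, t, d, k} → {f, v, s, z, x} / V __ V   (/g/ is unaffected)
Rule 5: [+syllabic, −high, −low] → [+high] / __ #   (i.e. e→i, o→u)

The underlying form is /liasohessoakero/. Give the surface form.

Rule 1 (intervocalic voicing): /s/ is a voiceless obstruent between vowels /a/ and /o/, so it voices to [z]. /k/ is a voiceless obstruent between vowels /a/ and /e/, so it voices to [g]. /liasohessoakero/ → liazohessoagero.
Rule 2 (intervocalic h-deletion): /h/ occurs between vowels /o/ and /e/, so it deletes. /liazohessoagero/ → liazoessoagero.
Rule 3 (degemination): /ss/ is a geminate; the first /s/ deletes. /liazoessoagero/ → liazoesoagero.
Rule 4 (intervocalic spirantization): no segment meets the environment; /liazoesoagero/ is unchanged.
Rule 5 (final vowel raising): /o/ is a mid vowel in word-final position, so it raises to [u]. /liazoesoagero/ → liazoesoageru.

liazoesoageru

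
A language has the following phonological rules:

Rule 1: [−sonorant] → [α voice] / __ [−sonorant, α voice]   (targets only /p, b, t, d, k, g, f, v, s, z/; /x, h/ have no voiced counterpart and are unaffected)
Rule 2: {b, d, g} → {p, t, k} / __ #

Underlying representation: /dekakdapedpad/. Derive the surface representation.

dekagdapetpat

Rule 1 (regressive voicing assimilation): /k/ precedes the voiced obstruent /d/, so it voices to [g] by assimilation. /d/ precedes the voiceless obstruent /p/, so it devoices to [t] by assimilation. /dekakdapedpad/ → dekagdapetpad.
Rule 2 (final devoicing): /d/ is a voiced stop in word-final position, so it devoices to [t]. /dekagdapetpad/ → dekagdapetpat.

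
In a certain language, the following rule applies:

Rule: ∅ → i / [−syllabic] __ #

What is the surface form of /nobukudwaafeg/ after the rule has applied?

nobukudwaafegi

the form ends in the consonant /g/, so [i] is inserted word-finally.
Surface form: [nobukudwaafegi].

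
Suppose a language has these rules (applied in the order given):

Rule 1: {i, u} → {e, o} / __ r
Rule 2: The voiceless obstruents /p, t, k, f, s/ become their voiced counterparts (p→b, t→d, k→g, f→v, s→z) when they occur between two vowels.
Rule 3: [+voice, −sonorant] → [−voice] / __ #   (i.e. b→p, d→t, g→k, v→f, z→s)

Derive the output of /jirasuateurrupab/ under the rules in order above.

Rule 1 (pre-rhotic lowering): /i/ is a high vowel immediately before /r/, so it lowers to [e]. /u/ is a high vowel immediately before /r/, so it lowers to [o]. /jirasuateurrupab/ → jerasuateorrupab.
Rule 2 (intervocalic voicing): /s/ is a voiceless obstruent between vowels /a/ and /u/, so it voices to [z]. /t/ is a voiceless obstruent between vowels /a/ and /e/, so it voices to [d]. /p/ is a voiceless obstruent between vowels /u/ and /a/, so it voices to [b]. /jerasuateorrupab/ → jerazuadeorrubab.
Rule 3 (final devoicing): /b/ is a voiced obstruent in word-final position, so it devoices to [p]. /jerazuadeorrubab/ → jerazuadeorrubap.

jerazuadeorrubap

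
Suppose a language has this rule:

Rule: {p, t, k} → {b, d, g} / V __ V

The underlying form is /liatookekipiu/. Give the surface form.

/t/ is a voiceless stop between vowels /a/ and /o/, so it voices to [d].
/k/ is a voiceless stop between vowels /o/ and /e/, so it voices to [g].
/k/ is a voiceless stop between vowels /e/ and /i/, so it voices to [g].
/p/ is a voiceless stop between vowels /i/ and /i/, so it voices to [b].
Surface form: [liadoogegibiu].

liadoogegibiu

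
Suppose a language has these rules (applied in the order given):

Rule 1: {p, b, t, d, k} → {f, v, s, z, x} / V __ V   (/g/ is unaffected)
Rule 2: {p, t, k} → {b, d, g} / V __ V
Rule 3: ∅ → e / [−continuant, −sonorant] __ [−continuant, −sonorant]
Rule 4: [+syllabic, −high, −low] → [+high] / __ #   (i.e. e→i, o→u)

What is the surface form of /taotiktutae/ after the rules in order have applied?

taosiketusai

Rule 1 (intervocalic spirantization): /t/ is a stop between vowels /o/ and /i/, so it spirantizes to the fricative [s]. /t/ is a stop between vowels /u/ and /a/, so it spirantizes to the fricative [s]. /taotiktutae/ → taosiktusae.
Rule 2 (intervocalic voicing): no segment meets the environment; /taosiktusae/ is unchanged.
Rule 3 (stop-cluster e-epenthesis): /k/ and /t/ form a stop–stop cluster, so [e] is inserted between them. /taosiktusae/ → taosiketusae.
Rule 4 (final vowel raising): /e/ is a mid vowel in word-final position, so it raises to [i]. /taosiketusae/ → taosiketusai.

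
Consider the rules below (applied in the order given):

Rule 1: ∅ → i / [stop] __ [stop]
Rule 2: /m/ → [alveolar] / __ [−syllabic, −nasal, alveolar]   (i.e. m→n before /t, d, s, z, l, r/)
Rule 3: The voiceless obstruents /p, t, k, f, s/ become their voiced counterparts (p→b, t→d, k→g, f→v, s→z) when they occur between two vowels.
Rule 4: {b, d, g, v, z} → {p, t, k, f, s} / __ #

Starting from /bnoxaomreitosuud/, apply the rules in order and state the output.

Rule 1 (stop-cluster i-epenthesis): no segment meets the environment; /bnoxaomreitosuud/ is unchanged.
Rule 2 (nasal place assimilation): /m/ precedes the alveolar consonant /r/, so it assimilates in place to [n]. /bnoxaomreitosuud/ → bnoxaonreitosuud.
Rule 3 (intervocalic voicing): /t/ is a voiceless obstruent between vowels /i/ and /o/, so it voices to [d]. /s/ is a voiceless obstruent between vowels /o/ and /u/, so it voices to [z]. /bnoxaonreitosuud/ → bnoxaonreidozuud.
Rule 4 (final devoicing): /d/ is a voiced obstruent in word-final position, so it devoices to [t]. /bnoxaonreidozuud/ → bnoxaonreidozuut.

bnoxaonreidozuut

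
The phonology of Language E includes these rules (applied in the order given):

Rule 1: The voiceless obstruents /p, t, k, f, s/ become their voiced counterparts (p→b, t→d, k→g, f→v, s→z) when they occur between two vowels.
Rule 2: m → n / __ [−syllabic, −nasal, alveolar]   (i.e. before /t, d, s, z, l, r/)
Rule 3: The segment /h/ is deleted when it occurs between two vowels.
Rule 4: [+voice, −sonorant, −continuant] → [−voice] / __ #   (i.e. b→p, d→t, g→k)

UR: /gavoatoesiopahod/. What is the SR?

gavoadoeziobaot

Rule 1 (intervocalic voicing): /t/ is a voiceless obstruent between vowels /a/ and /o/, so it voices to [d]. /s/ is a voiceless obstruent between vowels /e/ and /i/, so it voices to [z]. /p/ is a voiceless obstruent between vowels /o/ and /a/, so it voices to [b]. /gavoatoesiopahod/ → gavoadoeziobahod.
Rule 2 (nasal place assimilation): no segment meets the environment; /gavoadoeziobahod/ is unchanged.
Rule 3 (intervocalic h-deletion): /h/ occurs between vowels /a/ and /o/, so it deletes. /gavoadoeziobahod/ → gavoadoeziobaod.
Rule 4 (final devoicing): /d/ is a voiced stop in word-final position, so it devoices to [t]. /gavoadoeziobaod/ → gavoadoeziobaot.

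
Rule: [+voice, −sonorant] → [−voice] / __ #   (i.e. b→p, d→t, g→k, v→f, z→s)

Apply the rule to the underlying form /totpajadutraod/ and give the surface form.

totpajadutraot

/d/ is a voiced obstruent in word-final position, so it devoices to [t].
The other instance of /d/ does not occur in the required environment and remains unchanged.
Surface form: [totpajadutraot].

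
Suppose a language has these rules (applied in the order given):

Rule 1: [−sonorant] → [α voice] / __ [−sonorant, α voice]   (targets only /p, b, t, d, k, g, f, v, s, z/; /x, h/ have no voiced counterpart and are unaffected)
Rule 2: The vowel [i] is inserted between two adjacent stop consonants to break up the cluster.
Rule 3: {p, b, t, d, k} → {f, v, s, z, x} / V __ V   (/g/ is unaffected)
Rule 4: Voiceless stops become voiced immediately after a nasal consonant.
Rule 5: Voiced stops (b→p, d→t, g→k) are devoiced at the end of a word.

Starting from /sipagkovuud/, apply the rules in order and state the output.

Rule 1 (regressive voicing assimilation): /g/ precedes the voiceless obstruent /k/, so it devoices to [k] by assimilation. /sipagkovuud/ → sipakkovuud.
Rule 2 (stop-cluster i-epenthesis): /k/ and /k/ form a stop–stop cluster, so [i] is inserted between them. /sipakkovuud/ → sipakikovuud.
Rule 3 (intervocalic spirantization): /p/ is a stop between vowels /i/ and /a/, so it spirantizes to the fricative [f]. /k/ is a stop between vowels /a/ and /i/, so it spirantizes to the fricative [x]. /k/ is a stop between vowels /i/ and /o/, so it spirantizes to the fricative [x]. /sipakikovuud/ → sifaxixovuud.
Rule 4 (post-nasal voicing): no segment meets the environment; /sifaxixovuud/ is unchanged.
Rule 5 (final devoicing): /d/ is a voiced stop in word-final position, so it devoices to [t]. /sifaxixovuud/ → sifaxixovuut.

sifaxixovuut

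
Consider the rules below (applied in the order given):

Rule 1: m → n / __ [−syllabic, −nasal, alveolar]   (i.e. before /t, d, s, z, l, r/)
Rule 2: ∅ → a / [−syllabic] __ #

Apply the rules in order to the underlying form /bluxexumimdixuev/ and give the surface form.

bluxexumindixueva

Rule 1 (nasal place assimilation): /m/ precedes the alveolar consonant /d/, so it assimilates in place to [n]. /bluxexumimdixuev/ → bluxexumindixuev.
Rule 2 (final a-epenthesis): the form ends in the consonant /v/, so [a] is inserted word-finally. /bluxexumindixuev/ → bluxexumindixueva.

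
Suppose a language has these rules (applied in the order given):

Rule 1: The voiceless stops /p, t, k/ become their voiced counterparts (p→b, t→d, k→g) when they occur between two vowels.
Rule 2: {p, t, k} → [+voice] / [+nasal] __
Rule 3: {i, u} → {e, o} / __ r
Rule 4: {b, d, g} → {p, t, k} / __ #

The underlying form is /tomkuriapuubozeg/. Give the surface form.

Rule 1 (intervocalic voicing): /p/ is a voiceless stop between vowels /a/ and /u/, so it voices to [b]. /tomkuriapuubozeg/ → tomkuriabuubozeg.
Rule 2 (post-nasal voicing): /k/ is a voiceless stop immediately after the nasal /m/, so it voices to [g]. /tomkuriabuubozeg/ → tomguriabuubozeg.
Rule 3 (pre-rhotic lowering): /u/ is a high vowel immediately before /r/, so it lowers to [o]. /tomguriabuubozeg/ → tomgoriabuubozeg.
Rule 4 (final devoicing): /g/ is a voiced stop in word-final position, so it devoices to [k]. /tomgoriabuubozeg/ → tomgoriabuubozek.

tomgoriabuubozek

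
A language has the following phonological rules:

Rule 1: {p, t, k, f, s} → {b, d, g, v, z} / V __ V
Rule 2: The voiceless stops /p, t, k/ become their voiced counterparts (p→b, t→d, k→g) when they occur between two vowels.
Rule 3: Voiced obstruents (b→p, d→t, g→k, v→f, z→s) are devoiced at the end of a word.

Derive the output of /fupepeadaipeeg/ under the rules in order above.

fubebeadaibeek

Rule 1 (intervocalic voicing): /p/ is a voiceless obstruent between vowels /u/ and /e/, so it voices to [b]. /p/ is a voiceless obstruent between vowels /e/ and /e/, so it voices to [b]. /p/ is a voiceless obstruent between vowels /i/ and /e/, so it voices to [b]. /fupepeadaipeeg/ → fubebeadaibeeg.
Rule 2 (intervocalic voicing): no segment meets the environment; /fubebeadaibeeg/ is unchanged.
Rule 3 (final devoicing): /g/ is a voiced obstruent in word-final position, so it devoices to [k]. /fubebeadaibeeg/ → fubebeadaibeek.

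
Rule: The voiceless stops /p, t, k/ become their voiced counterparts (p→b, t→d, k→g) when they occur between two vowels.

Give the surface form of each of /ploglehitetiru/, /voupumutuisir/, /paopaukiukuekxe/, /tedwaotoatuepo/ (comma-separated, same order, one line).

ploglehidediru, voubumuduisir, paobaugiuguekxe, tedwaodoaduebo

/ploglehitetiru/: /t/ is a voiceless stop between vowels /i/ and /e/, so it voices to [d]. /t/ is a voiceless stop between vowels /e/ and /i/, so it voices to [d]. → [ploglehidediru].
/voupumutuisir/: /p/ is a voiceless stop between vowels /u/ and /u/, so it voices to [b]. /t/ is a voiceless stop between vowels /u/ and /u/, so it voices to [d]. → [voubumuduisir].
/paopaukiukuekxe/: /p/ is a voiceless stop between vowels /o/ and /a/, so it voices to [b]. /k/ is a voiceless stop between vowels /u/ and /i/, so it voices to [g]. /k/ is a voiceless stop between vowels /u/ and /u/, so it voices to [g]. → [paobaugiuguekxe].
/tedwaotoatuepo/: /t/ is a voiceless stop between vowels /o/ and /o/, so it voices to [d]. /t/ is a voiceless stop between vowels /a/ and /u/, so it voices to [d]. /p/ is a voiceless stop between vowels /e/ and /o/, so it voices to [b]. → [tedwaodoaduebo].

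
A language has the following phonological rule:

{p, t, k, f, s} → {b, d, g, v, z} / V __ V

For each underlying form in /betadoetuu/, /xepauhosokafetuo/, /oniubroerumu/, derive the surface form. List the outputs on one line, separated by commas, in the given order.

/betadoetuu/: /t/ is a voiceless obstruent between vowels /e/ and /a/, so it voices to [d]. /t/ is a voiceless obstruent between vowels /e/ and /u/, so it voices to [d]. → [bedadoeduu].
/xepauhosokafetuo/: /p/ is a voiceless obstruent between vowels /e/ and /a/, so it voices to [b]. /s/ is a voiceless obstruent between vowels /o/ and /o/, so it voices to [z]. /k/ is a voiceless obstruent between vowels /o/ and /a/, so it voices to [g]. /f/ is a voiceless obstruent between vowels /a/ and /e/, so it voices to [v]. /t/ is a voiceless obstruent between vowels /e/ and /u/, so it voices to [d]. → [xebauhozogaveduo].
/oniubroerumu/: the rule's environment is not met; surfaces unchanged as [oniubroerumu].

bedadoeduu, xebauhozogaveduo, oniubroerumu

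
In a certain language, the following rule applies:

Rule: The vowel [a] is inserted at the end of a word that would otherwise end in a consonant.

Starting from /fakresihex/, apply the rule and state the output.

the form ends in the consonant /x/, so [a] is inserted word-finally.
Surface form: [fakresihexa].

fakresihexa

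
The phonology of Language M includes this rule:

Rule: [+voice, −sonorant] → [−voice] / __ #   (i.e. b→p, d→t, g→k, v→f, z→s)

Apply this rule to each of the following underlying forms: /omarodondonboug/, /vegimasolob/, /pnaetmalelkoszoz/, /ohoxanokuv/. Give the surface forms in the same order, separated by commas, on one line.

/omarodondonboug/: /g/ is a voiced obstruent in word-final position, so it devoices to [k]. → [omarodondonbouk].
/vegimasolob/: /b/ is a voiced obstruent in word-final position, so it devoices to [p]. → [vegimasolop].
/pnaetmalelkoszoz/: /z/ is a voiced obstruent in word-final position, so it devoices to [s]. → [pnaetmalelkoszos].
/ohoxanokuv/: /v/ is a voiced obstruent in word-final position, so it devoices to [f]. → [ohoxanokuf].

omarodondonbouk, vegimasolop, pnaetmalelkoszos, ohoxanokuf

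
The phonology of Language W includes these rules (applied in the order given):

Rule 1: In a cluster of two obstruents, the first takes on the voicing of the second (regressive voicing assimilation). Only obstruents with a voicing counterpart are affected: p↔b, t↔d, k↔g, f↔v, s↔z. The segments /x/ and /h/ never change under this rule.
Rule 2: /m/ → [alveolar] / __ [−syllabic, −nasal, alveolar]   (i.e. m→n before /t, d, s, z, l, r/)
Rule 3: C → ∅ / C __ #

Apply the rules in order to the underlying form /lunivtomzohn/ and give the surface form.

luniftonzoh

Rule 1 (regressive voicing assimilation): /v/ precedes the voiceless obstruent /t/, so it devoices to [f] by assimilation. /lunivtomzohn/ → luniftomzohn.
Rule 2 (nasal place assimilation): /m/ precedes the alveolar consonant /z/, so it assimilates in place to [n]. /luniftomzohn/ → luniftonzohn.
Rule 3 (final cluster simplification): /n/ is the second consonant of a word-final cluster /hn/, so it deletes. /luniftonzohn/ → luniftonzoh.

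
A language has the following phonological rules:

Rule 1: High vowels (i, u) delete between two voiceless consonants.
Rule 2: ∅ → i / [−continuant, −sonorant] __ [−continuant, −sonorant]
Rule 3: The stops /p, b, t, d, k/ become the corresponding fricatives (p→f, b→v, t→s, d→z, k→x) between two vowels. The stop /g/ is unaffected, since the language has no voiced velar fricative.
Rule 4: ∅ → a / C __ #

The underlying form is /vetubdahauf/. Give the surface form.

vesuvizahaufa

Rule 1 (high vowel syncope): no segment meets the environment; /vetubdahauf/ is unchanged.
Rule 2 (stop-cluster i-epenthesis): /b/ and /d/ form a stop–stop cluster, so [i] is inserted between them. /vetubdahauf/ → vetubidahauf.
Rule 3 (intervocalic spirantization): /t/ is a stop between vowels /e/ and /u/, so it spirantizes to the fricative [s]. /b/ is a stop between vowels /u/ and /i/, so it spirantizes to the fricative [v]. /d/ is a stop between vowels /i/ and /a/, so it spirantizes to the fricative [z]. /vetubidahauf/ → vesuvizahauf.
Rule 4 (final a-epenthesis): the form ends in the consonant /f/, so [a] is inserted word-finally. /vesuvizahauf/ → vesuvizahaufa.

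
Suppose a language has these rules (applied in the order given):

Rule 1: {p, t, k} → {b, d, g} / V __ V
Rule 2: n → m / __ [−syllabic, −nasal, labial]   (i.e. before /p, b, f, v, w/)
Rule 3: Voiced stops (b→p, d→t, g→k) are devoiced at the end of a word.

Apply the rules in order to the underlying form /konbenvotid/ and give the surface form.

Rule 1 (intervocalic voicing): /t/ is a voiceless stop between vowels /o/ and /i/, so it voices to [d]. /konbenvotid/ → konbenvodid.
Rule 2 (nasal place assimilation): /n/ precedes the labial consonant /b/, so it assimilates in place to [m]. /n/ precedes the labial consonant /v/, so it assimilates in place to [m]. /konbenvodid/ → kombemvodid.
Rule 3 (final devoicing): /d/ is a voiced stop in word-final position, so it devoices to [t]. /kombemvodid/ → kombemvodit.

kombemvodit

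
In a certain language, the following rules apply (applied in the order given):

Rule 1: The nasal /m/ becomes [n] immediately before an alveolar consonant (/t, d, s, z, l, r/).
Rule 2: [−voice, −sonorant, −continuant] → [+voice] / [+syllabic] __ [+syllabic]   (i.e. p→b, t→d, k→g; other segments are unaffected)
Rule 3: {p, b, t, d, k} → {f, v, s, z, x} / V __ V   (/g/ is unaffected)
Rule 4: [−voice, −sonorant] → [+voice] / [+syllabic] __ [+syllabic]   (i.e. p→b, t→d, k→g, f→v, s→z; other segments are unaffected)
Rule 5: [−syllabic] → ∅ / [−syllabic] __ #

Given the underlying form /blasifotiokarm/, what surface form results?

blazivoziogar

Rule 1 (nasal place assimilation): no segment meets the environment; /blasifotiokarm/ is unchanged.
Rule 2 (intervocalic voicing): /t/ is a voiceless stop between vowels /o/ and /i/, so it voices to [d]. /k/ is a voiceless stop between vowels /o/ and /a/, so it voices to [g]. /blasifotiokarm/ → blasifodiogarm.
Rule 3 (intervocalic spirantization): /d/ is a stop between vowels /o/ and /i/, so it spirantizes to the fricative [z]. /blasifodiogarm/ → blasifoziogarm.
Rule 4 (intervocalic voicing): /s/ is a voiceless obstruent between vowels /a/ and /i/, so it voices to [z]. /f/ is a voiceless obstruent between vowels /i/ and /o/, so it voices to [v]. /blasifoziogarm/ → blazivoziogarm.
Rule 5 (final cluster simplification): /m/ is the second consonant of a word-final cluster /rm/, so it deletes. /blazivoziogarm/ → blazivoziogar.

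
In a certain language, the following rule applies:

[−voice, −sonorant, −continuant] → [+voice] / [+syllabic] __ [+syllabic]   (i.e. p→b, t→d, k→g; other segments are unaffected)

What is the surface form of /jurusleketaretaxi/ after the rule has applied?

/k/ is a voiceless stop between vowels /e/ and /e/, so it voices to [g].
/t/ is a voiceless stop between vowels /e/ and /a/, so it voices to [d].
/t/ is a voiceless stop between vowels /e/ and /a/, so it voices to [d].
Surface form: [juruslegedaredaxi].

juruslegedaredaxi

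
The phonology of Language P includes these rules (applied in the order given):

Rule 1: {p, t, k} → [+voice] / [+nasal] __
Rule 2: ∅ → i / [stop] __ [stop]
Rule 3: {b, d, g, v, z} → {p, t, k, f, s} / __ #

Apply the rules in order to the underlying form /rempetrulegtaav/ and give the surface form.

rembetrulegitaaf

Rule 1 (post-nasal voicing): /p/ is a voiceless stop immediately after the nasal /m/, so it voices to [b]. /rempetrulegtaav/ → rembetrulegtaav.
Rule 2 (stop-cluster i-epenthesis): /g/ and /t/ form a stop–stop cluster, so [i] is inserted between them. /rembetrulegtaav/ → rembetrulegitaav.
Rule 3 (final devoicing): /v/ is a voiced obstruent in word-final position, so it devoices to [f]. /rembetrulegitaav/ → rembetrulegitaaf.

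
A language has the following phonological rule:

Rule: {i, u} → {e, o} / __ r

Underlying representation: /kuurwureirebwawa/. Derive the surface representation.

kuorworeerebwawa

Scanning /kuurwureirebwawa/: /u/ at position 2 is not in the conditioning environment; /u/ is a high vowel immediately before /r/, so it lowers to [o]; /u/ is a high vowel immediately before /r/, so it lowers to [o]; /i/ is a high vowel immediately before /r/, so it lowers to [e].
Result: [kuorworeerebwawa].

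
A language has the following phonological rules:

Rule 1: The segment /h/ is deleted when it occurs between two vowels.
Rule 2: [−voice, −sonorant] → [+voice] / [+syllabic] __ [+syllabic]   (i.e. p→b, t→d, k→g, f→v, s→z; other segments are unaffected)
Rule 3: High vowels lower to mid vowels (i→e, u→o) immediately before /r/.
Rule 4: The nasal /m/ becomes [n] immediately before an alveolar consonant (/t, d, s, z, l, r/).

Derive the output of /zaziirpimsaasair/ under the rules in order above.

zazierpinsaazaer

Rule 1 (intervocalic h-deletion): no segment meets the environment; /zaziirpimsaasair/ is unchanged.
Rule 2 (intervocalic voicing): /s/ is a voiceless obstruent between vowels /a/ and /a/, so it voices to [z]. /zaziirpimsaasair/ → zaziirpimsaazair.
Rule 3 (pre-rhotic lowering): /i/ is a high vowel immediately before /r/, so it lowers to [e]. /i/ is a high vowel immediately before /r/, so it lowers to [e]. /zaziirpimsaazair/ → zazierpimsaazaer.
Rule 4 (nasal place assimilation): /m/ precedes the alveolar consonant /s/, so it assimilates in place to [n]. /zazierpimsaazaer/ → zazierpinsaazaer.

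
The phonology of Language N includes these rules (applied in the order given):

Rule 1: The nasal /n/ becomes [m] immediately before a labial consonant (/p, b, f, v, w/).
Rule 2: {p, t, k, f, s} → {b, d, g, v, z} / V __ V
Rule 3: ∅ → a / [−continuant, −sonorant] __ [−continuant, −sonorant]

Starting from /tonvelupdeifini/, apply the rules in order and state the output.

tomvelupadeivini

Rule 1 (nasal place assimilation): /n/ precedes the labial consonant /v/, so it assimilates in place to [m]. /tonvelupdeifini/ → tomvelupdeifini.
Rule 2 (intervocalic voicing): /f/ is a voiceless obstruent between vowels /i/ and /i/, so it voices to [v]. /tomvelupdeifini/ → tomvelupdeivini.
Rule 3 (stop-cluster a-epenthesis): /p/ and /d/ form a stop–stop cluster, so [a] is inserted between them. /tomvelupdeivini/ → tomvelupadeivini.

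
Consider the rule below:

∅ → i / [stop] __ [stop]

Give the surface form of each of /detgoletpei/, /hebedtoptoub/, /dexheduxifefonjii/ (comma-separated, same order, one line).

/detgoletpei/: /t/ and /g/ form a stop–stop cluster, so [i] is inserted between them. /t/ and /p/ form a stop–stop cluster, so [i] is inserted between them. → [detigoletipei].
/hebedtoptoub/: /d/ and /t/ form a stop–stop cluster, so [i] is inserted between them. /p/ and /t/ form a stop–stop cluster, so [i] is inserted between them. → [hebeditopitoub].
/dexheduxifefonjii/: the rule's environment is not met; surfaces unchanged as [dexheduxifefonjii].

detigoletipei, hebeditopitoub, dexheduxifefonjii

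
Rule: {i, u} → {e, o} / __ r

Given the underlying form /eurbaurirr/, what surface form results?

/u/ is a high vowel immediately before /r/, so it lowers to [o].
/u/ is a high vowel immediately before /r/, so it lowers to [o].
/i/ is a high vowel immediately before /r/, so it lowers to [e].
Surface form: [eorbaorerr].

eorbaorerr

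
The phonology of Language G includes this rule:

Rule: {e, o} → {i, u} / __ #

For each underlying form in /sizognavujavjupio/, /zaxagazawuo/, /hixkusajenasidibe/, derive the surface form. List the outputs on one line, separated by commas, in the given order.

sizognavujavjupiu, zaxagazawuu, hixkusajenasidibi

/sizognavujavjupio/: /o/ is a mid vowel in word-final position, so it raises to [u]. → [sizognavujavjupiu].
/zaxagazawuo/: /o/ is a mid vowel in word-final position, so it raises to [u]. → [zaxagazawuu].
/hixkusajenasidibe/: /e/ is a mid vowel in word-final position, so it raises to [i]. → [hixkusajenasidibi].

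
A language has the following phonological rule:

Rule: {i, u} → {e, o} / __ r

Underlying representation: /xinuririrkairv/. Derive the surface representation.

xinorererkaerv

Scanning /xinuririrkairv/: /i/ at position 2 is not in the conditioning environment; /u/ is a high vowel immediately before /r/, so it lowers to [o]; /i/ is a high vowel immediately before /r/, so it lowers to [e]; /i/ is a high vowel immediately before /r/, so it lowers to [e]; /i/ is a high vowel immediately before /r/, so it lowers to [e].
Result: [xinorererkaerv].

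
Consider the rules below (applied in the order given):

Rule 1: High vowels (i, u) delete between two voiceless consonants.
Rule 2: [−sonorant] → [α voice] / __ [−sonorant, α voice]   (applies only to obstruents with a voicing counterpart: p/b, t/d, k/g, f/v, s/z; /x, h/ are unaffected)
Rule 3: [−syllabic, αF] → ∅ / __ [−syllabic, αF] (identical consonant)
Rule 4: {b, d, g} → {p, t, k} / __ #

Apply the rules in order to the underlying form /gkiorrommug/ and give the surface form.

kioromuk

Rule 1 (high vowel syncope): no segment meets the environment; /gkiorrommug/ is unchanged.
Rule 2 (regressive voicing assimilation): /g/ precedes the voiceless obstruent /k/, so it devoices to [k] by assimilation. /gkiorrommug/ → kkiorrommug.
Rule 3 (degemination): /kk/ is a geminate; the first /k/ deletes. /rr/ is a geminate; the first /r/ deletes. /mm/ is a geminate; the first /m/ deletes. /kkiorrommug/ → kioromug.
Rule 4 (final devoicing): /g/ is a voiced stop in word-final position, so it devoices to [k]. /kioromug/ → kioromuk.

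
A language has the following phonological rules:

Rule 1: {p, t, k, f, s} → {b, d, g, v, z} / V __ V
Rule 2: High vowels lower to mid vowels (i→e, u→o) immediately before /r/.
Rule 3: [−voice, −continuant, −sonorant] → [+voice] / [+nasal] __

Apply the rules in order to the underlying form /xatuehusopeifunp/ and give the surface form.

xaduehuzobeivunb

Rule 1 (intervocalic voicing): /t/ is a voiceless obstruent between vowels /a/ and /u/, so it voices to [d]. /s/ is a voiceless obstruent between vowels /u/ and /o/, so it voices to [z]. /p/ is a voiceless obstruent between vowels /o/ and /e/, so it voices to [b]. /f/ is a voiceless obstruent between vowels /i/ and /u/, so it voices to [v]. /xatuehusopeifunp/ → xaduehuzobeivunp.
Rule 2 (pre-rhotic lowering): no segment meets the environment; /xaduehuzobeivunp/ is unchanged.
Rule 3 (post-nasal voicing): /p/ is a voiceless stop immediately after the nasal /n/, so it voices to [b]. /xaduehuzobeivunp/ → xaduehuzobeivunb.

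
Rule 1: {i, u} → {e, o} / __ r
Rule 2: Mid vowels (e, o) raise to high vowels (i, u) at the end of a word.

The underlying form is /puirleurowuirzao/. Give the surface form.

puerleorowuerzau

Rule 1 (pre-rhotic lowering): /i/ is a high vowel immediately before /r/, so it lowers to [e]. /u/ is a high vowel immediately before /r/, so it lowers to [o]. /i/ is a high vowel immediately before /r/, so it lowers to [e]. /puirleurowuirzao/ → puerleorowuerzao.
Rule 2 (final vowel raising): /o/ is a mid vowel in word-final position, so it raises to [u]. /puerleorowuerzao/ → puerleorowuerzau.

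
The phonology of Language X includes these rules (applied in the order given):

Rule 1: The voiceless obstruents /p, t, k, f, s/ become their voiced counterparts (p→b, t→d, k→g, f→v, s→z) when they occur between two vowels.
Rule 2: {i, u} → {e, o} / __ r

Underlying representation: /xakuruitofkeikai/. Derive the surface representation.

xagoruidofkeigai

Rule 1 (intervocalic voicing): /k/ is a voiceless obstruent between vowels /a/ and /u/, so it voices to [g]. /t/ is a voiceless obstruent between vowels /i/ and /o/, so it voices to [d]. /k/ is a voiceless obstruent between vowels /i/ and /a/, so it voices to [g]. /xakuruitofkeikai/ → xaguruidofkeigai.
Rule 2 (pre-rhotic lowering): /u/ is a high vowel immediately before /r/, so it lowers to [o]. /xaguruidofkeigai/ → xagoruidofkeigai.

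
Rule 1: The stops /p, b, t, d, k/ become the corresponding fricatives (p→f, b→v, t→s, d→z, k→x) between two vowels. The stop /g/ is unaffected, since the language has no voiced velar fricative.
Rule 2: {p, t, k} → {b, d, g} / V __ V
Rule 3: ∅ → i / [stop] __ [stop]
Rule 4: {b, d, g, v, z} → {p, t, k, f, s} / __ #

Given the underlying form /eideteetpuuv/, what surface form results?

Rule 1 (intervocalic spirantization): /d/ is a stop between vowels /i/ and /e/, so it spirantizes to the fricative [z]. /t/ is a stop between vowels /e/ and /e/, so it spirantizes to the fricative [s]. /eideteetpuuv/ → eizeseetpuuv.
Rule 2 (intervocalic voicing): no segment meets the environment; /eizeseetpuuv/ is unchanged.
Rule 3 (stop-cluster i-epenthesis): /t/ and /p/ form a stop–stop cluster, so [i] is inserted between them. /eizeseetpuuv/ → eizeseetipuuv.
Rule 4 (final devoicing): /v/ is a voiced obstruent in word-final position, so it devoices to [f]. /eizeseetipuuv/ → eizeseetipuuf.

eizeseetipuuf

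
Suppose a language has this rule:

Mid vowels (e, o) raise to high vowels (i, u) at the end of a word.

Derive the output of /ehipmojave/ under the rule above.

ehipmojavi

Scanning /ehipmojave/: /e/ at position 1 is not in the conditioning environment; /o/ at position 6 is not in the conditioning environment; /e/ is a mid vowel in word-final position, so it raises to [i].
Result: [ehipmojavi].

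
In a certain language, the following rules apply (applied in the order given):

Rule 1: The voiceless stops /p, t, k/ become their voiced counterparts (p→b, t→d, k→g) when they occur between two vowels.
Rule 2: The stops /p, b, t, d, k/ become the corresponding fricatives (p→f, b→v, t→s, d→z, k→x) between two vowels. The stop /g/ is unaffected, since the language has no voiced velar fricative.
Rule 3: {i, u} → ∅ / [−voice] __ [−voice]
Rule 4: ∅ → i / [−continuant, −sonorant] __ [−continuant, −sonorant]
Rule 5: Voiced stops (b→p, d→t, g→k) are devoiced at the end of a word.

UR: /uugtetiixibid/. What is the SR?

uugiteziixivit

Rule 1 (intervocalic voicing): /t/ is a voiceless stop between vowels /e/ and /i/, so it voices to [d]. /uugtetiixibid/ → uugtediixibid.
Rule 2 (intervocalic spirantization): /d/ is a stop between vowels /e/ and /i/, so it spirantizes to the fricative [z]. /b/ is a stop between vowels /i/ and /i/, so it spirantizes to the fricative [v]. /uugtediixibid/ → uugteziixivid.
Rule 3 (high vowel syncope): no segment meets the environment; /uugteziixivid/ is unchanged.
Rule 4 (stop-cluster i-epenthesis): /g/ and /t/ form a stop–stop cluster, so [i] is inserted between them. /uugteziixivid/ → uugiteziixivid.
Rule 5 (final devoicing): /d/ is a voiced stop in word-final position, so it devoices to [t]. /uugiteziixivid/ → uugiteziixivit.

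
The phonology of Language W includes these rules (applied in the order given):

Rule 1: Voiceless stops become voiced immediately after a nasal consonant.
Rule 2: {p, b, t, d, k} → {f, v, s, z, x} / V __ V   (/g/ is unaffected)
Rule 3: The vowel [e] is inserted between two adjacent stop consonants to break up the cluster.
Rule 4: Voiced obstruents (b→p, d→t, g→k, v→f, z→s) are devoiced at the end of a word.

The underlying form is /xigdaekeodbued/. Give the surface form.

xigedaexeodebuet

Rule 1 (post-nasal voicing): no segment meets the environment; /xigdaekeodbued/ is unchanged.
Rule 2 (intervocalic spirantization): /k/ is a stop between vowels /e/ and /e/, so it spirantizes to the fricative [x]. /xigdaekeodbued/ → xigdaexeodbued.
Rule 3 (stop-cluster e-epenthesis): /g/ and /d/ form a stop–stop cluster, so [e] is inserted between them. /d/ and /b/ form a stop–stop cluster, so [e] is inserted between them. /xigdaexeodbued/ → xigedaexeodebued.
Rule 4 (final devoicing): /d/ is a voiced obstruent in word-final position, so it devoices to [t]. /xigedaexeodebued/ → xigedaexeodebuet.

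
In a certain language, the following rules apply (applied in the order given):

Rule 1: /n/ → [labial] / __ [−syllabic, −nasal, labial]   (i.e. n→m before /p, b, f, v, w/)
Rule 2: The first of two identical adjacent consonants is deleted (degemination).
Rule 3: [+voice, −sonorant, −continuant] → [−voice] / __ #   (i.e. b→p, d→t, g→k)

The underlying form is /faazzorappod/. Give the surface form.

Rule 1 (nasal place assimilation): no segment meets the environment; /faazzorappod/ is unchanged.
Rule 2 (degemination): /zz/ is a geminate; the first /z/ deletes. /pp/ is a geminate; the first /p/ deletes. /faazzorappod/ → faazorapod.
Rule 3 (final devoicing): /d/ is a voiced stop in word-final position, so it devoices to [t]. /faazorapod/ → faazorapot.

faazorapot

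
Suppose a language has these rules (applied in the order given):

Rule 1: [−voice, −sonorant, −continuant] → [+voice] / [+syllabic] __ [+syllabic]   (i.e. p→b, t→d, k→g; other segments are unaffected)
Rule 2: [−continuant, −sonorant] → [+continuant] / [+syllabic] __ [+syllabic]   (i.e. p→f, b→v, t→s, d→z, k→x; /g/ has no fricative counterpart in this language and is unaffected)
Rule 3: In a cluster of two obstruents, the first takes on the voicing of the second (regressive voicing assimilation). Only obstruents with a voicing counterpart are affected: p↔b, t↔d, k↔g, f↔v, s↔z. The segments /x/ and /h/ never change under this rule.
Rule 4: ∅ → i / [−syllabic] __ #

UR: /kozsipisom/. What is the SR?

Rule 1 (intervocalic voicing): /p/ is a voiceless stop between vowels /i/ and /i/, so it voices to [b]. /kozsipisom/ → kozsibisom.
Rule 2 (intervocalic spirantization): /b/ is a stop between vowels /i/ and /i/, so it spirantizes to the fricative [v]. /kozsibisom/ → kozsivisom.
Rule 3 (regressive voicing assimilation): /z/ precedes the voiceless obstruent /s/, so it devoices to [s] by assimilation. /kozsivisom/ → kossivisom.
Rule 4 (final i-epenthesis): the form ends in the consonant /m/, so [i] is inserted word-finally. /kossivisom/ → kossivisomi.

kossivisomi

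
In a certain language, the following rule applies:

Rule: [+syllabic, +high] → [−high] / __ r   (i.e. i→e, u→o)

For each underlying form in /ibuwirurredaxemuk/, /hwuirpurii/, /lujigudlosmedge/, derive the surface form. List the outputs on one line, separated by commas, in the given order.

ibuwerorredaxemuk, hwuerporii, lujigudlosmedge

/ibuwirurredaxemuk/: /i/ is a high vowel immediately before /r/, so it lowers to [e]. /u/ is a high vowel immediately before /r/, so it lowers to [o]. → [ibuwerorredaxemuk].
/hwuirpurii/: /i/ is a high vowel immediately before /r/, so it lowers to [e]. /u/ is a high vowel immediately before /r/, so it lowers to [o]. → [hwuerporii].
/lujigudlosmedge/: the rule's environment is not met; surfaces unchanged as [lujigudlosmedge].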